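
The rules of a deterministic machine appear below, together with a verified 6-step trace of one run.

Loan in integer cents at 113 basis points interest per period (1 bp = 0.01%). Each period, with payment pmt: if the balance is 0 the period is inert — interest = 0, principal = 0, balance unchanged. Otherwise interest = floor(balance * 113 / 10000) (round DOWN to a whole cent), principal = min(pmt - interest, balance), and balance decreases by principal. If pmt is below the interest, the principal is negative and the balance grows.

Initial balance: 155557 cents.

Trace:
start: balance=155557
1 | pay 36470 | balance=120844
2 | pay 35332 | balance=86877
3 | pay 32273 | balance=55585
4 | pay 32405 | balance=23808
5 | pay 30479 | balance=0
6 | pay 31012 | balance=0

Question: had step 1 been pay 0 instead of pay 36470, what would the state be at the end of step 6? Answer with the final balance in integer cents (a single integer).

1090

(re-executing from step 1 with the substitution; state before step 1: balance=155557)
1 | pay 0 | balance=157314
2 | pay 35332 | balance=123759
3 | pay 32273 | balance=92884
4 | pay 32405 | balance=61528
5 | pay 30479 | balance=31744
6 | pay 31012 | balance=1090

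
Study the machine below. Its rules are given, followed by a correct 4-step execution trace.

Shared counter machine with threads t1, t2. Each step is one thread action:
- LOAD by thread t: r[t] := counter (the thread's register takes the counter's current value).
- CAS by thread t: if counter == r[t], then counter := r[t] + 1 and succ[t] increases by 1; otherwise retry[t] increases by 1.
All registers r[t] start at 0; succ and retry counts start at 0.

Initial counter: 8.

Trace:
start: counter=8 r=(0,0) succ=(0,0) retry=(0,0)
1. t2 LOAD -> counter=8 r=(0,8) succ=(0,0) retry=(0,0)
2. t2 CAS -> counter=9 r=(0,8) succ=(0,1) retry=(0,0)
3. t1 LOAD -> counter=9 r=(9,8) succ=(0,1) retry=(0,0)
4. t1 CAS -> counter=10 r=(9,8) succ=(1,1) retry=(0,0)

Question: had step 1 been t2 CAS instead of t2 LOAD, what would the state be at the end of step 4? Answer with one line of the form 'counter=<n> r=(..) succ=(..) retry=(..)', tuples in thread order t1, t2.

(re-executing from step 1 with the substitution; state before step 1: counter=8 r=(0,0) succ=(0,0) retry=(0,0))
1. t2 CAS -> counter=8 r=(0,0) succ=(0,0) retry=(0,1)
2. t2 CAS -> counter=8 r=(0,0) succ=(0,0) retry=(0,2)
3. t1 LOAD -> counter=8 r=(8,0) succ=(0,0) retry=(0,2)
4. t1 CAS -> counter=9 r=(8,0) succ=(1,0) retry=(0,2)

counter=9 r=(8,0) succ=(1,0) retry=(0,2)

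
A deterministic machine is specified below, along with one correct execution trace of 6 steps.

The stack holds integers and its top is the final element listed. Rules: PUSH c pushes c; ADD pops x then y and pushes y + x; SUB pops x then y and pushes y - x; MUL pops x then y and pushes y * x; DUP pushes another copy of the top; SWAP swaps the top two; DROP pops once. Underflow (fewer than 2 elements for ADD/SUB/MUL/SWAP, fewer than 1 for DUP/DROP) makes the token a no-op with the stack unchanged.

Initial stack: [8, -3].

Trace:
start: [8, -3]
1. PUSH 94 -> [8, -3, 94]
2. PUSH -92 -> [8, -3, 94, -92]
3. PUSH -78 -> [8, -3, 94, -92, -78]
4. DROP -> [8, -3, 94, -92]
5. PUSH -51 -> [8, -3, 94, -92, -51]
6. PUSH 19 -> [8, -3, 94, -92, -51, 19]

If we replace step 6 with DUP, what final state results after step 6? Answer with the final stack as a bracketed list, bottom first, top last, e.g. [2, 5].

(re-executing from step 6 with the substitution; state before step 6: [8, -3, 94, -92, -51])
6. DUP -> [8, -3, 94, -92, -51, -51]

[8, -3, 94, -92, -51, -51]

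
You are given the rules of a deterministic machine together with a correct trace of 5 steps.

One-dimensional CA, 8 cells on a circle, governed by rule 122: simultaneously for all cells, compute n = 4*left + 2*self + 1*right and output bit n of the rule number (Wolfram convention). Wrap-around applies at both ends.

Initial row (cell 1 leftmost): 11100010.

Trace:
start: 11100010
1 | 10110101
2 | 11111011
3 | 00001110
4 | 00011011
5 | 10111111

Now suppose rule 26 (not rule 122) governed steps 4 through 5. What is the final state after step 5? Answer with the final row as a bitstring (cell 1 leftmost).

(re-executing steps 4..5 under rule 26; state before step 4: 00001110)
4 | 00011001
5 | 10110110

10110110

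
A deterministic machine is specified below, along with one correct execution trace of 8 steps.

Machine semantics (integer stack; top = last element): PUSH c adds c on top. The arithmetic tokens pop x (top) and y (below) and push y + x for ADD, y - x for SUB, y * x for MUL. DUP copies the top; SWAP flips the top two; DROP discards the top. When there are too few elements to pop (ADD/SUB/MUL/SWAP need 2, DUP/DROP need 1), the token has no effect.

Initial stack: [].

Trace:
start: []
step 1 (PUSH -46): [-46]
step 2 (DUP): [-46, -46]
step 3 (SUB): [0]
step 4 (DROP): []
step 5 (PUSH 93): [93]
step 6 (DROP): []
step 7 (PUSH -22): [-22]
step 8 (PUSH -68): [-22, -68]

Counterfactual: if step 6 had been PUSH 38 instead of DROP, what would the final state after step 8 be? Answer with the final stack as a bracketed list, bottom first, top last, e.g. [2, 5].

(re-executing from step 6 with the substitution; state before step 6: [93])
step 6 (PUSH 38): [93, 38]
step 7 (PUSH -22): [93, 38, -22]
step 8 (PUSH -68): [93, 38, -22, -68]

[93, 38, -22, -68]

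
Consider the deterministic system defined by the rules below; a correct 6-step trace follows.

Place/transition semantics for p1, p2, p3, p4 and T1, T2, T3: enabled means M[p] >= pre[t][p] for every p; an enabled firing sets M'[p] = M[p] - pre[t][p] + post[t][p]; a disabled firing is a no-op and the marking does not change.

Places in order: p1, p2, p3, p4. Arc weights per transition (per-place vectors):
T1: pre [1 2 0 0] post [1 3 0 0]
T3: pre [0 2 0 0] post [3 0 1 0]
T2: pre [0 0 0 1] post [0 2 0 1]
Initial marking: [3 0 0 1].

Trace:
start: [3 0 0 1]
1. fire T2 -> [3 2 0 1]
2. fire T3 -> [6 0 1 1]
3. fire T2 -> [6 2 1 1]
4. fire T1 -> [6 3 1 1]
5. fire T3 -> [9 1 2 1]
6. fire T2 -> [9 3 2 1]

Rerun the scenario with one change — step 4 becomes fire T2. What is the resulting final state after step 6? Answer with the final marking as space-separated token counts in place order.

9 4 2 1

(re-executing from step 4 with the substitution; state before step 4: [6 2 1 1])
4. fire T2 -> [6 4 1 1]
5. fire T3 -> [9 2 2 1]
6. fire T2 -> [9 4 2 1]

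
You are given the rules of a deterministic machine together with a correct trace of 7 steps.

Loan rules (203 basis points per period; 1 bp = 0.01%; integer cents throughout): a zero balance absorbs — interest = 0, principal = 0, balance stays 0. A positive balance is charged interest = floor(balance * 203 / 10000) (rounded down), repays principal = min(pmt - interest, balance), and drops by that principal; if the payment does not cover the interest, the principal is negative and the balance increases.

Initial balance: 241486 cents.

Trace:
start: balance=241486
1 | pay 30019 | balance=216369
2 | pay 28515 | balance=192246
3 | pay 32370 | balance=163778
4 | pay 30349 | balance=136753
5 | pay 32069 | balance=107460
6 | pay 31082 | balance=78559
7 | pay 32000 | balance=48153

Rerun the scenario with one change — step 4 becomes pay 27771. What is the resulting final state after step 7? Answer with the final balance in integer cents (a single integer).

(re-executing from step 4 with the substitution; state before step 4: balance=163778)
4 | pay 27771 | balance=139331
5 | pay 32069 | balance=110090
6 | pay 31082 | balance=81242
7 | pay 32000 | balance=50891

50891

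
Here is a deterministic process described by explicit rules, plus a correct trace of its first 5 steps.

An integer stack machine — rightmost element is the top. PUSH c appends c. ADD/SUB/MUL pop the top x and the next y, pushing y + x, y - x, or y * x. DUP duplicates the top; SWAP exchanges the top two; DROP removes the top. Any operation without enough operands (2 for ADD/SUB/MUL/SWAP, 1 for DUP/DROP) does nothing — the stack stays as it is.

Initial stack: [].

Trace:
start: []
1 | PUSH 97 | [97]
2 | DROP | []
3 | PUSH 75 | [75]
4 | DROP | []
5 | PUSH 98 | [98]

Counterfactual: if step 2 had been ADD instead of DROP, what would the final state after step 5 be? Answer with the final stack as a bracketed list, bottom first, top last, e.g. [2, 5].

[97, 98]

(re-executing from step 2 with the substitution; state before step 2: [97])
2 | ADD | [97]
3 | PUSH 75 | [97, 75]
4 | DROP | [97]
5 | PUSH 98 | [97, 98]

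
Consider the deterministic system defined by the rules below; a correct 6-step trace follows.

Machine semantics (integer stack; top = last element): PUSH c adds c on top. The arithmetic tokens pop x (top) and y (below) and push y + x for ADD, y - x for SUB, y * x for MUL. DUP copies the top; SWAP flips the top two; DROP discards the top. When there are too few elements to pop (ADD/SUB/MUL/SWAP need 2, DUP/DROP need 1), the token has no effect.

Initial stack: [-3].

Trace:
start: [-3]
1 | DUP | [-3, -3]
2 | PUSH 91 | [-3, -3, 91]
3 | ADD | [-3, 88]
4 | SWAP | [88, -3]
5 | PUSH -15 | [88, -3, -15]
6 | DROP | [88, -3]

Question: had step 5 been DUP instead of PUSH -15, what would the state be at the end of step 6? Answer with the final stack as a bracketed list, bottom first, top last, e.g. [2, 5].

(re-executing from step 5 with the substitution; state before step 5: [88, -3])
5 | DUP | [88, -3, -3]
6 | DROP | [88, -3]

[88, -3]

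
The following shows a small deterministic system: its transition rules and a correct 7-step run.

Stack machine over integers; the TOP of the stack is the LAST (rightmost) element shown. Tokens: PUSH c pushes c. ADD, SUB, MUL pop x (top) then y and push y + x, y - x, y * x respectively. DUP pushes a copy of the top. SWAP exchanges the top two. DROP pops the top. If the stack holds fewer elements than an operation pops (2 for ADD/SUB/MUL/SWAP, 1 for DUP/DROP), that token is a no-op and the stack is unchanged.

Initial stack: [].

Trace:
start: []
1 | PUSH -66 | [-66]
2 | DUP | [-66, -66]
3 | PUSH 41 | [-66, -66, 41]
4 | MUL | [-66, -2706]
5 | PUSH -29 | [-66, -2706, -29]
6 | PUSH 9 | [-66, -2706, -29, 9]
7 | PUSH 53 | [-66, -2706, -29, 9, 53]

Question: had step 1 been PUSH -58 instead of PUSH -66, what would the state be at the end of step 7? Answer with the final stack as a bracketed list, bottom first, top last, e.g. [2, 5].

(re-executing from step 1 with the substitution; state before step 1: [])
1 | PUSH -58 | [-58]
2 | DUP | [-58, -58]
3 | PUSH 41 | [-58, -58, 41]
4 | MUL | [-58, -2378]
5 | PUSH -29 | [-58, -2378, -29]
6 | PUSH 9 | [-58, -2378, -29, 9]
7 | PUSH 53 | [-58, -2378, -29, 9, 53]

[-58, -2378, -29, 9, 53]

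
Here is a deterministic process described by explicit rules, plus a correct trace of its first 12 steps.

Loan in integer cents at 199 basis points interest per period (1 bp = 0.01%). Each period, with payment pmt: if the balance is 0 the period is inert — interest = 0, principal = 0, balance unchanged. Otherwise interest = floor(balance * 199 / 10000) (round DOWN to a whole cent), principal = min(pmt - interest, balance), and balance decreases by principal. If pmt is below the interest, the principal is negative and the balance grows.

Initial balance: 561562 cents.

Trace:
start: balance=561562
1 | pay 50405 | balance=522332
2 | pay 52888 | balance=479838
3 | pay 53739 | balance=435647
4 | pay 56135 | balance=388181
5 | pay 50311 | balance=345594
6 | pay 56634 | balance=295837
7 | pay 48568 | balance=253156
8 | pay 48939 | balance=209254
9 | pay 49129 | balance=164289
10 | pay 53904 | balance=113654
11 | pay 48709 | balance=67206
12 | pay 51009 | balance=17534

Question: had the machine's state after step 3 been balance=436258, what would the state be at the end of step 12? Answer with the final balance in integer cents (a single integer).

18263

state after step 3 := balance=436258
4 | pay 56135 | balance=388804
5 | pay 50311 | balance=346230
6 | pay 56634 | balance=296485
7 | pay 48568 | balance=253817
8 | pay 48939 | balance=209928
9 | pay 49129 | balance=164976
10 | pay 53904 | balance=114355
11 | pay 48709 | balance=67921
12 | pay 51009 | balance=18263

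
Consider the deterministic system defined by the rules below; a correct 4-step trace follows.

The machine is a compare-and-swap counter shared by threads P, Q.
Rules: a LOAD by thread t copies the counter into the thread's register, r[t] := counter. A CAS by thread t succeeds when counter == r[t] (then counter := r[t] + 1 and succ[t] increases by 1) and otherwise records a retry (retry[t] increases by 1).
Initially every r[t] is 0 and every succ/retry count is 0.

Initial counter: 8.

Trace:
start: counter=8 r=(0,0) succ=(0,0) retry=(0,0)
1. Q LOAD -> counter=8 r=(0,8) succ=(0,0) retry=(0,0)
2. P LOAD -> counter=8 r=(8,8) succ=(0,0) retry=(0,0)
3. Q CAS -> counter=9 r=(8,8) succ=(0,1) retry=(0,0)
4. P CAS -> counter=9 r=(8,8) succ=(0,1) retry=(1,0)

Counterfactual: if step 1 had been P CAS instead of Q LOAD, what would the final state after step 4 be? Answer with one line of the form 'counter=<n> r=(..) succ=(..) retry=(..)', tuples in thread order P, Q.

(re-executing from step 1 with the substitution; state before step 1: counter=8 r=(0,0) succ=(0,0) retry=(0,0))
1. P CAS -> counter=8 r=(0,0) succ=(0,0) retry=(1,0)
2. P LOAD -> counter=8 r=(8,0) succ=(0,0) retry=(1,0)
3. Q CAS -> counter=8 r=(8,0) succ=(0,0) retry=(1,1)
4. P CAS -> counter=9 r=(8,0) succ=(1,0) retry=(1,1)

counter=9 r=(8,0) succ=(1,0) retry=(1,1)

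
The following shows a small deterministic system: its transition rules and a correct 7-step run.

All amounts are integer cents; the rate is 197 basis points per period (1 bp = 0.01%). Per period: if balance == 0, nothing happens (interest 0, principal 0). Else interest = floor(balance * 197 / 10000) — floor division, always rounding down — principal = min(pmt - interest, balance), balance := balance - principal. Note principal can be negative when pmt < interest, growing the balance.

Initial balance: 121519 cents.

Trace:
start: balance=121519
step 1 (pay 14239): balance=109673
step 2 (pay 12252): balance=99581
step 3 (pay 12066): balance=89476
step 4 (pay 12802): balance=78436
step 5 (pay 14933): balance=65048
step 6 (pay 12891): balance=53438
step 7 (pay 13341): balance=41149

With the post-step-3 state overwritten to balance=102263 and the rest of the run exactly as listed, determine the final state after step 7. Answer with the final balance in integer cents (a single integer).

54974

state after step 3 := balance=102263
step 4 (pay 12802): balance=91475
step 5 (pay 14933): balance=78344
step 6 (pay 12891): balance=66996
step 7 (pay 13341): balance=54974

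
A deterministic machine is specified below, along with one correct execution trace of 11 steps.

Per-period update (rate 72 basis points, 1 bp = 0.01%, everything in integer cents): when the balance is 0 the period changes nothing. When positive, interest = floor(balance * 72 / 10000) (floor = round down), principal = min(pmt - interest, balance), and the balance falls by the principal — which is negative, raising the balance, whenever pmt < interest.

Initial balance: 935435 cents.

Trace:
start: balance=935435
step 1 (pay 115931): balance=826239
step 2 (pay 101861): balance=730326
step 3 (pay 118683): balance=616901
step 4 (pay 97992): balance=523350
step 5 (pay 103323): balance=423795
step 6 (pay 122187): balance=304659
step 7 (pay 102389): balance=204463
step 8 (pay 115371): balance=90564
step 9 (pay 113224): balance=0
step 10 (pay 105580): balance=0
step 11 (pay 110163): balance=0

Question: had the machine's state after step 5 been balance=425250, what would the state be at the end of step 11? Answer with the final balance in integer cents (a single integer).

state after step 5 := balance=425250
step 6 (pay 122187): balance=306124
step 7 (pay 102389): balance=205939
step 8 (pay 115371): balance=92050
step 9 (pay 113224): balance=0
step 10 (pay 105580): balance=0
step 11 (pay 110163): balance=0

0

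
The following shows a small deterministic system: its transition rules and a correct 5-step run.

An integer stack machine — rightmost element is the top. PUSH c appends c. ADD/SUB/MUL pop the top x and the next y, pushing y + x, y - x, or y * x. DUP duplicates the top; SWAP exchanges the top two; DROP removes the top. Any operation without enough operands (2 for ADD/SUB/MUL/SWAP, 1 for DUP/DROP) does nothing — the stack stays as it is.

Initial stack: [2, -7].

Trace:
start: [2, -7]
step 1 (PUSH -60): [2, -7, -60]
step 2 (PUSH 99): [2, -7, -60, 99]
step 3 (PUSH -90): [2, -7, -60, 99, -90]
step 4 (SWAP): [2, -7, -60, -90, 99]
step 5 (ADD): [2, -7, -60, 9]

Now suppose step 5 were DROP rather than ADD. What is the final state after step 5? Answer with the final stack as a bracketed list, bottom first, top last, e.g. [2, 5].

[2, -7, -60, -90]

(re-executing from step 5 with the substitution; state before step 5: [2, -7, -60, -90, 99])
step 5 (DROP): [2, -7, -60, -90]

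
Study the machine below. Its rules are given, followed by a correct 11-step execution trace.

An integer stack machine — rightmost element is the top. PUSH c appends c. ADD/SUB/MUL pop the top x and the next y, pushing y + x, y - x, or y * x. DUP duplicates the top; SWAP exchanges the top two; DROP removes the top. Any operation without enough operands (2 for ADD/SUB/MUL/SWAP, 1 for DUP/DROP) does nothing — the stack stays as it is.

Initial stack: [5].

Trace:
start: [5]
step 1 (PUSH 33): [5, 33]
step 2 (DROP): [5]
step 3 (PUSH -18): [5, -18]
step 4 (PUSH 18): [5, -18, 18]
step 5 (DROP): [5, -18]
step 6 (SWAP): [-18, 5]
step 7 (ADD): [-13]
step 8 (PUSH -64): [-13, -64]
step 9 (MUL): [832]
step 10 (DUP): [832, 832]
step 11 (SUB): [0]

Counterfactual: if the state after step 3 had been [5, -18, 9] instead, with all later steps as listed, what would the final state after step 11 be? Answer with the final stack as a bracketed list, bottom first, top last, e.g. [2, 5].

state after step 3 := [5, -18, 9]
step 4 (PUSH 18): [5, -18, 9, 18]
step 5 (DROP): [5, -18, 9]
step 6 (SWAP): [5, 9, -18]
step 7 (ADD): [5, -9]
step 8 (PUSH -64): [5, -9, -64]
step 9 (MUL): [5, 576]
step 10 (DUP): [5, 576, 576]
step 11 (SUB): [5, 0]

[5, 0]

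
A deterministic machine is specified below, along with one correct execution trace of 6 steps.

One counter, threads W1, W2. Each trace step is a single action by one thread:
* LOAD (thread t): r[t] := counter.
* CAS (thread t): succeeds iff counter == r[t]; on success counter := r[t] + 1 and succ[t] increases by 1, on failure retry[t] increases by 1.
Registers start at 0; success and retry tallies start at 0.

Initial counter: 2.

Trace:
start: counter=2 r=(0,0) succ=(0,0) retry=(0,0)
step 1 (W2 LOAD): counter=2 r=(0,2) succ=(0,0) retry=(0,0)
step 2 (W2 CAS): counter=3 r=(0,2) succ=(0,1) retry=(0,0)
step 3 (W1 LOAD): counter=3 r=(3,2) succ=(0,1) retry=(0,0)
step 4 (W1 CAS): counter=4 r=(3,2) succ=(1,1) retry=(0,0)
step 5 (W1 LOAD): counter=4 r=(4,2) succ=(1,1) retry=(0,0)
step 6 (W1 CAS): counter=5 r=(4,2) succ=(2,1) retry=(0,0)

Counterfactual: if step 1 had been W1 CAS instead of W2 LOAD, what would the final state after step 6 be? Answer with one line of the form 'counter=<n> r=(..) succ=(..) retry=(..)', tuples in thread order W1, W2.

(re-executing from step 1 with the substitution; state before step 1: counter=2 r=(0,0) succ=(0,0) retry=(0,0))
step 1 (W1 CAS): counter=2 r=(0,0) succ=(0,0) retry=(1,0)
step 2 (W2 CAS): counter=2 r=(0,0) succ=(0,0) retry=(1,1)
step 3 (W1 LOAD): counter=2 r=(2,0) succ=(0,0) retry=(1,1)
step 4 (W1 CAS): counter=3 r=(2,0) succ=(1,0) retry=(1,1)
step 5 (W1 LOAD): counter=3 r=(3,0) succ=(1,0) retry=(1,1)
step 6 (W1 CAS): counter=4 r=(3,0) succ=(2,0) retry=(1,1)

counter=4 r=(3,0) succ=(2,0) retry=(1,1)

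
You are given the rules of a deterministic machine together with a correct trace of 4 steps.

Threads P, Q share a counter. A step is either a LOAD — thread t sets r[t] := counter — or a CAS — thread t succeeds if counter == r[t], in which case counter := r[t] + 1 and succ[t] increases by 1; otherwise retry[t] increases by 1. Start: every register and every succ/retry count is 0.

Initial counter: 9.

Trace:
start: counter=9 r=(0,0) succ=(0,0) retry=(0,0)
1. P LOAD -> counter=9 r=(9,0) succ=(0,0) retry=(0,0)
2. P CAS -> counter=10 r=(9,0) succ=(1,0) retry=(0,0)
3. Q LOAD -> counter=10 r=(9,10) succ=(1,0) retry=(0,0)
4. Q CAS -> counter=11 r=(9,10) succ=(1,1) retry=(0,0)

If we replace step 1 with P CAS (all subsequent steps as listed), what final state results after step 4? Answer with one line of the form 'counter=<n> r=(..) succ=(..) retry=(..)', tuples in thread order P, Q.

(re-executing from step 1 with the substitution; state before step 1: counter=9 r=(0,0) succ=(0,0) retry=(0,0))
1. P CAS -> counter=9 r=(0,0) succ=(0,0) retry=(1,0)
2. P CAS -> counter=9 r=(0,0) succ=(0,0) retry=(2,0)
3. Q LOAD -> counter=9 r=(0,9) succ=(0,0) retry=(2,0)
4. Q CAS -> counter=10 r=(0,9) succ=(0,1) retry=(2,0)

counter=10 r=(0,9) succ=(0,1) retry=(2,0)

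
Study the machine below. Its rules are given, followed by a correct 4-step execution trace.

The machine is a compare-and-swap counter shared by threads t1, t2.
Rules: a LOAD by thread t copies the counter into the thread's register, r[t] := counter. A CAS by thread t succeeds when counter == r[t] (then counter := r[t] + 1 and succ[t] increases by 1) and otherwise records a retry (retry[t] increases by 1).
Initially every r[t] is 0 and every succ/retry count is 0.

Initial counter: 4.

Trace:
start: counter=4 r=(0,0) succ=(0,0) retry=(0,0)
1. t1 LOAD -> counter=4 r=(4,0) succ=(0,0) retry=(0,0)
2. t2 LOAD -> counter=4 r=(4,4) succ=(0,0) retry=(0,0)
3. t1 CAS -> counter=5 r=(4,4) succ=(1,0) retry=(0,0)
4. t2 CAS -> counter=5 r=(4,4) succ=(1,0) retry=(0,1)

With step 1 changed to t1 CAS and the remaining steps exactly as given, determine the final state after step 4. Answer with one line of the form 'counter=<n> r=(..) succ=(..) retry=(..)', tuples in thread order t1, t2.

counter=5 r=(0,4) succ=(0,1) retry=(2,0)

(re-executing from step 1 with the substitution; state before step 1: counter=4 r=(0,0) succ=(0,0) retry=(0,0))
1. t1 CAS -> counter=4 r=(0,0) succ=(0,0) retry=(1,0)
2. t2 LOAD -> counter=4 r=(0,4) succ=(0,0) retry=(1,0)
3. t1 CAS -> counter=4 r=(0,4) succ=(0,0) retry=(2,0)
4. t2 CAS -> counter=5 r=(0,4) succ=(0,1) retry=(2,0)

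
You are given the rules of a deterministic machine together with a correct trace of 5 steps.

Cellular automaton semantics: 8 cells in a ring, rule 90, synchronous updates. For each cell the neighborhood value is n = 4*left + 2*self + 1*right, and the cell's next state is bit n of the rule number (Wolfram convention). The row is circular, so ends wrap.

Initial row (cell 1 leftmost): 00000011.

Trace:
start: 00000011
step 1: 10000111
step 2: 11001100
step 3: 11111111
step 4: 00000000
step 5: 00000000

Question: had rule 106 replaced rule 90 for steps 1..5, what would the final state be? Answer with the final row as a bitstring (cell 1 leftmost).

01110100

(re-executing steps 1..5 under rule 106; state before step 1: 00000011)
step 1: 00000111
step 2: 00001101
step 3: 00011110
step 4: 00110010
step 5: 01110100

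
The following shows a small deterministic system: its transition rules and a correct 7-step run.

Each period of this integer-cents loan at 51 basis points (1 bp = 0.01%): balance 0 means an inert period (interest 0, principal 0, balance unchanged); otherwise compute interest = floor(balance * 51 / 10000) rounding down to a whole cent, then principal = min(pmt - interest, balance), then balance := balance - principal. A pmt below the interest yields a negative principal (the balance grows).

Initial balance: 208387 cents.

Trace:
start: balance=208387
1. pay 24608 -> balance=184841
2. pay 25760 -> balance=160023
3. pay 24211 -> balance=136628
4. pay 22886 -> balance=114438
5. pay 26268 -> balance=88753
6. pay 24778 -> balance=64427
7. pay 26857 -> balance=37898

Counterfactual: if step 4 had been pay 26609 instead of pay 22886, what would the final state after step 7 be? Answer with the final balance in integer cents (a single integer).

34118

(re-executing from step 4 with the substitution; state before step 4: balance=136628)
4. pay 26609 -> balance=110715
5. pay 26268 -> balance=85011
6. pay 24778 -> balance=60666
7. pay 26857 -> balance=34118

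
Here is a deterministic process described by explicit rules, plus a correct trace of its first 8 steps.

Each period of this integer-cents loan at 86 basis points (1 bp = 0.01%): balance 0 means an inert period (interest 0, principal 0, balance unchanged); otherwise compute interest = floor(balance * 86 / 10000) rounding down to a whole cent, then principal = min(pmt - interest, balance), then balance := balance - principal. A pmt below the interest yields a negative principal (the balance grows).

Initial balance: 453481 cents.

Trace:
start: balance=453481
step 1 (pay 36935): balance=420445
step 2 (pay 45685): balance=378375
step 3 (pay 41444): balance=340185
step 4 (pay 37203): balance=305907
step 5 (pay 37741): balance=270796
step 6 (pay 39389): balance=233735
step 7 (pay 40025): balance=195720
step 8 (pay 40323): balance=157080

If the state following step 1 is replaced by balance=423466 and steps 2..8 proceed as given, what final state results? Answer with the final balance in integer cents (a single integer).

160288

state after step 1 := balance=423466
step 2 (pay 45685): balance=381422
step 3 (pay 41444): balance=343258
step 4 (pay 37203): balance=309007
step 5 (pay 37741): balance=273923
step 6 (pay 39389): balance=236889
step 7 (pay 40025): balance=198901
step 8 (pay 40323): balance=160288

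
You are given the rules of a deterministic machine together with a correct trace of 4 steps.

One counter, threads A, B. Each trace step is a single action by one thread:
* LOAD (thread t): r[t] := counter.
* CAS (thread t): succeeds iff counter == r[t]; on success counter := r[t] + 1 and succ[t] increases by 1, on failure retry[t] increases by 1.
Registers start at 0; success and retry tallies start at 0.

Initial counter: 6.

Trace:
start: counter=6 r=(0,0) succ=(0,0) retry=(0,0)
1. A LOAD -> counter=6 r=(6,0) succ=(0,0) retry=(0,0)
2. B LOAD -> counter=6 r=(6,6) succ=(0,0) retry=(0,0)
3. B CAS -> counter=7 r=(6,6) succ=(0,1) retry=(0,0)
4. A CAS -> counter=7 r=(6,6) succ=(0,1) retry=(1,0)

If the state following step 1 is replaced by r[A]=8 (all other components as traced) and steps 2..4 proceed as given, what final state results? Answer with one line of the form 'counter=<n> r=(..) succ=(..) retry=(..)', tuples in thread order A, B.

state after step 1 := counter=6 r=(8,0) succ=(0,0) retry=(0,0)
2. B LOAD -> counter=6 r=(8,6) succ=(0,0) retry=(0,0)
3. B CAS -> counter=7 r=(8,6) succ=(0,1) retry=(0,0)
4. A CAS -> counter=7 r=(8,6) succ=(0,1) retry=(1,0)

counter=7 r=(8,6) succ=(0,1) retry=(1,0)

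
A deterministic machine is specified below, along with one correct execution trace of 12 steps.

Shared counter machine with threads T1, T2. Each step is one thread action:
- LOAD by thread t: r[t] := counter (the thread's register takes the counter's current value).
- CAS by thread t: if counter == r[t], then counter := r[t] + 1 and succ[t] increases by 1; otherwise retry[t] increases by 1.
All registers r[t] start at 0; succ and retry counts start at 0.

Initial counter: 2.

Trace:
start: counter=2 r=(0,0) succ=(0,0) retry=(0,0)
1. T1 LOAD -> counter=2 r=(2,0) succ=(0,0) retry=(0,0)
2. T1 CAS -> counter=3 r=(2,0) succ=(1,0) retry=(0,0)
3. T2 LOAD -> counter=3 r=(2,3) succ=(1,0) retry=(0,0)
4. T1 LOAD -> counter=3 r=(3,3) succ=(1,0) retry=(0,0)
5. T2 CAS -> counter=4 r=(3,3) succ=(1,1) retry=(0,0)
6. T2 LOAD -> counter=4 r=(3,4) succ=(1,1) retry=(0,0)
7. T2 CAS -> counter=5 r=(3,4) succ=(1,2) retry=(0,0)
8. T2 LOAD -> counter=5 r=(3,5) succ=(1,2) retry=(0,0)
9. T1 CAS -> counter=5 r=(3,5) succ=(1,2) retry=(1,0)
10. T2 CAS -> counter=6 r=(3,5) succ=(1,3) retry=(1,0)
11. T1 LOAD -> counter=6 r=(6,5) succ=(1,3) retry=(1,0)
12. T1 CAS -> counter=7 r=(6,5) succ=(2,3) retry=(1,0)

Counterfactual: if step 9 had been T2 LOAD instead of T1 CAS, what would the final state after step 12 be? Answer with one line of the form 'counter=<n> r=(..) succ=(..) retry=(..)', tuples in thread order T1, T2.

(re-executing from step 9 with the substitution; state before step 9: counter=5 r=(3,5) succ=(1,2) retry=(0,0))
9. T2 LOAD -> counter=5 r=(3,5) succ=(1,2) retry=(0,0)
10. T2 CAS -> counter=6 r=(3,5) succ=(1,3) retry=(0,0)
11. T1 LOAD -> counter=6 r=(6,5) succ=(1,3) retry=(0,0)
12. T1 CAS -> counter=7 r=(6,5) succ=(2,3) retry=(0,0)

counter=7 r=(6,5) succ=(2,3) retry=(0,0)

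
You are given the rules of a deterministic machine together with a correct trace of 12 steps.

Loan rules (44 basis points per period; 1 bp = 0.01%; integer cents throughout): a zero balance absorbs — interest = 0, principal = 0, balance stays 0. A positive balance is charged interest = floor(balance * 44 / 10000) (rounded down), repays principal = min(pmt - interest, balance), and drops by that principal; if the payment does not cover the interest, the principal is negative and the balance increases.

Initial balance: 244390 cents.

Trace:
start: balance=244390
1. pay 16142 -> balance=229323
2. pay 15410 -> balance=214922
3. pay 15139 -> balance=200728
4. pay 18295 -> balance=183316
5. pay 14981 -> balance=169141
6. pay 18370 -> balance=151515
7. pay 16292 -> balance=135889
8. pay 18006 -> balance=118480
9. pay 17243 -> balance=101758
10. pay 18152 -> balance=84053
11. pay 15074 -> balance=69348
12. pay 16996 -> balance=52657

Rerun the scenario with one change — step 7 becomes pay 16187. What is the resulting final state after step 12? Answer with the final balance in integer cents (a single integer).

(re-executing from step 7 with the substitution; state before step 7: balance=151515)
7. pay 16187 -> balance=135994
8. pay 18006 -> balance=118586
9. pay 17243 -> balance=101864
10. pay 18152 -> balance=84160
11. pay 15074 -> balance=69456
12. pay 16996 -> balance=52765

52765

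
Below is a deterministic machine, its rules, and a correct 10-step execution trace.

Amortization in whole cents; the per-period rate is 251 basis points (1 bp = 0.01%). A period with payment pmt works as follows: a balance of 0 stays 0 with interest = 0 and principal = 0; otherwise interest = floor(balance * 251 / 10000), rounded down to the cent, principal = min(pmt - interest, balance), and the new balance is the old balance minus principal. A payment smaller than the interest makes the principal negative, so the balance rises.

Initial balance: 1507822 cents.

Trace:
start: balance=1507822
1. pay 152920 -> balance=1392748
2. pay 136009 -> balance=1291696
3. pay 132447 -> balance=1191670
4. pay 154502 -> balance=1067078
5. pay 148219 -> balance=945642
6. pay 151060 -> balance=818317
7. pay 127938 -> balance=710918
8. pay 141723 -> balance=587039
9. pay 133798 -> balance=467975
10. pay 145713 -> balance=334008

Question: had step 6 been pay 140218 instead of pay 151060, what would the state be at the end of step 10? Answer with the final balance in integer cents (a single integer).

(re-executing from step 6 with the substitution; state before step 6: balance=945642)
6. pay 140218 -> balance=829159
7. pay 127938 -> balance=722032
8. pay 141723 -> balance=598432
9. pay 133798 -> balance=479654
10. pay 145713 -> balance=345980

345980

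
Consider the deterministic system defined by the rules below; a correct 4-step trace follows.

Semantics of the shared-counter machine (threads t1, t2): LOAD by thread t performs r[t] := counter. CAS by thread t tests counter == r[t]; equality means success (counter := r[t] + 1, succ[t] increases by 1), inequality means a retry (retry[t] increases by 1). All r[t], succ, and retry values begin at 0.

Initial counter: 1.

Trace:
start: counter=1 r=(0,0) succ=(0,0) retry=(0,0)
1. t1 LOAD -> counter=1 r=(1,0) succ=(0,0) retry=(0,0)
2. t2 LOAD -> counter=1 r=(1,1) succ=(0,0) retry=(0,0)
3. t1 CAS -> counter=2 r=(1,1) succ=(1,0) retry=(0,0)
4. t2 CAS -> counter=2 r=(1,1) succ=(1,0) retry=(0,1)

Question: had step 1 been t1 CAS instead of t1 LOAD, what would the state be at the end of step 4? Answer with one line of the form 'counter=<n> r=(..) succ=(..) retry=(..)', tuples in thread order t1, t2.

counter=2 r=(0,1) succ=(0,1) retry=(2,0)

(re-executing from step 1 with the substitution; state before step 1: counter=1 r=(0,0) succ=(0,0) retry=(0,0))
1. t1 CAS -> counter=1 r=(0,0) succ=(0,0) retry=(1,0)
2. t2 LOAD -> counter=1 r=(0,1) succ=(0,0) retry=(1,0)
3. t1 CAS -> counter=1 r=(0,1) succ=(0,0) retry=(2,0)
4. t2 CAS -> counter=2 r=(0,1) succ=(0,1) retry=(2,0)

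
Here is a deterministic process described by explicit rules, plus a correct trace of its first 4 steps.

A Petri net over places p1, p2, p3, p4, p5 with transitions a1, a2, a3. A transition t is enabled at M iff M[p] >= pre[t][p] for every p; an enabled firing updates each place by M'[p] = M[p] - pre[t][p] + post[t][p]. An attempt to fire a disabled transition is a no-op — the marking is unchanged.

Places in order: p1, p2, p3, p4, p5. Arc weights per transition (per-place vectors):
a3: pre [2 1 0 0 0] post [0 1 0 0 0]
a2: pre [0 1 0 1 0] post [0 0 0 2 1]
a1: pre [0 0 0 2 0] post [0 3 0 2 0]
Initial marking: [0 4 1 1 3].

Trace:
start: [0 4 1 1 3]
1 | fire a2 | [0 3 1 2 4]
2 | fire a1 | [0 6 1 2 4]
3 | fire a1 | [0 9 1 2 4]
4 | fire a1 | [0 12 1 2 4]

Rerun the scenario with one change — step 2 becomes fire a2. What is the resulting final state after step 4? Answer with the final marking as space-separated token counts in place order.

0 8 1 3 5

(re-executing from step 2 with the substitution; state before step 2: [0 3 1 2 4])
2 | fire a2 | [0 2 1 3 5]
3 | fire a1 | [0 5 1 3 5]
4 | fire a1 | [0 8 1 3 5]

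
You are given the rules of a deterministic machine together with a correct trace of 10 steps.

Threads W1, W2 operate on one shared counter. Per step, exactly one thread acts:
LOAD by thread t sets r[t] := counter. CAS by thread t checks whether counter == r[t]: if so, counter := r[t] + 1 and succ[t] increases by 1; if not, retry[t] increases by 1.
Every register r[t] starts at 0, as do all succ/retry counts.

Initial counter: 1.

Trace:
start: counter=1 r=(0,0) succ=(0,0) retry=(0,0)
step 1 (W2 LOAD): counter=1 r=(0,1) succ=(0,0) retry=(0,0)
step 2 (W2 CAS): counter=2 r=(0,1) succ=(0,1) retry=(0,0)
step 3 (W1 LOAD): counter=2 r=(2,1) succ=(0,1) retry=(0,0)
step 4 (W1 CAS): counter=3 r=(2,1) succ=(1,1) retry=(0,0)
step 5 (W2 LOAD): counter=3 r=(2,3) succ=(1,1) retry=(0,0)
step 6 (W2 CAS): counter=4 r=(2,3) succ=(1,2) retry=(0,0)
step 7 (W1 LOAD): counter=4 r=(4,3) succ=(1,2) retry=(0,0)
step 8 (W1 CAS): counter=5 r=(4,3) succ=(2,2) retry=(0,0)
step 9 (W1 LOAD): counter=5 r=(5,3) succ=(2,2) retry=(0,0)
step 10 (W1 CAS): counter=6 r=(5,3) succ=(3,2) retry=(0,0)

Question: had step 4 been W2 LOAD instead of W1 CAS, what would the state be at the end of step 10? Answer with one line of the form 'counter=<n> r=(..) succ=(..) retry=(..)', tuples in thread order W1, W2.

(re-executing from step 4 with the substitution; state before step 4: counter=2 r=(2,1) succ=(0,1) retry=(0,0))
step 4 (W2 LOAD): counter=2 r=(2,2) succ=(0,1) retry=(0,0)
step 5 (W2 LOAD): counter=2 r=(2,2) succ=(0,1) retry=(0,0)
step 6 (W2 CAS): counter=3 r=(2,2) succ=(0,2) retry=(0,0)
step 7 (W1 LOAD): counter=3 r=(3,2) succ=(0,2) retry=(0,0)
step 8 (W1 CAS): counter=4 r=(3,2) succ=(1,2) retry=(0,0)
step 9 (W1 LOAD): counter=4 r=(4,2) succ=(1,2) retry=(0,0)
step 10 (W1 CAS): counter=5 r=(4,2) succ=(2,2) retry=(0,0)

counter=5 r=(4,2) succ=(2,2) retry=(0,0)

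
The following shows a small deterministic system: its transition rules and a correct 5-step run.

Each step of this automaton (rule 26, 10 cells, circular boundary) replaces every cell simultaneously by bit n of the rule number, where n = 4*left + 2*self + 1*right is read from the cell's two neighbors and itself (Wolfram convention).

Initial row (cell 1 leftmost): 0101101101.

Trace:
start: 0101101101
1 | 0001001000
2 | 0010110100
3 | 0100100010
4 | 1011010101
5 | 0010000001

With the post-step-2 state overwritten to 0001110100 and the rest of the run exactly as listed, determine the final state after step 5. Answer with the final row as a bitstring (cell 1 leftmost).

0100011000

state after step 2 := 0001110100
3 | 0011000010
4 | 0110100101
5 | 0100011000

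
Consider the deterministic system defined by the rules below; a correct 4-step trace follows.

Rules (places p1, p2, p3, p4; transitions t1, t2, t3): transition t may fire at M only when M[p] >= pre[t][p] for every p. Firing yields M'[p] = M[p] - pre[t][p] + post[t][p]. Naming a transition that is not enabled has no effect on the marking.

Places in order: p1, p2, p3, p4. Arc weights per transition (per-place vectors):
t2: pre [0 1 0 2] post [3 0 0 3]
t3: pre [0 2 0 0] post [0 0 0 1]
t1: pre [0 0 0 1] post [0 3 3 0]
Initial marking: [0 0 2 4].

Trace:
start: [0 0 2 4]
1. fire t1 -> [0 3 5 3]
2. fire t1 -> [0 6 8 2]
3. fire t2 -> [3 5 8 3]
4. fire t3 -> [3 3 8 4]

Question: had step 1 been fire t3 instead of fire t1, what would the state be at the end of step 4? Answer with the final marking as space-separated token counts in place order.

(re-executing from step 1 with the substitution; state before step 1: [0 0 2 4])
1. fire t3 -> [0 0 2 4]
2. fire t1 -> [0 3 5 3]
3. fire t2 -> [3 2 5 4]
4. fire t3 -> [3 0 5 5]

3 0 5 5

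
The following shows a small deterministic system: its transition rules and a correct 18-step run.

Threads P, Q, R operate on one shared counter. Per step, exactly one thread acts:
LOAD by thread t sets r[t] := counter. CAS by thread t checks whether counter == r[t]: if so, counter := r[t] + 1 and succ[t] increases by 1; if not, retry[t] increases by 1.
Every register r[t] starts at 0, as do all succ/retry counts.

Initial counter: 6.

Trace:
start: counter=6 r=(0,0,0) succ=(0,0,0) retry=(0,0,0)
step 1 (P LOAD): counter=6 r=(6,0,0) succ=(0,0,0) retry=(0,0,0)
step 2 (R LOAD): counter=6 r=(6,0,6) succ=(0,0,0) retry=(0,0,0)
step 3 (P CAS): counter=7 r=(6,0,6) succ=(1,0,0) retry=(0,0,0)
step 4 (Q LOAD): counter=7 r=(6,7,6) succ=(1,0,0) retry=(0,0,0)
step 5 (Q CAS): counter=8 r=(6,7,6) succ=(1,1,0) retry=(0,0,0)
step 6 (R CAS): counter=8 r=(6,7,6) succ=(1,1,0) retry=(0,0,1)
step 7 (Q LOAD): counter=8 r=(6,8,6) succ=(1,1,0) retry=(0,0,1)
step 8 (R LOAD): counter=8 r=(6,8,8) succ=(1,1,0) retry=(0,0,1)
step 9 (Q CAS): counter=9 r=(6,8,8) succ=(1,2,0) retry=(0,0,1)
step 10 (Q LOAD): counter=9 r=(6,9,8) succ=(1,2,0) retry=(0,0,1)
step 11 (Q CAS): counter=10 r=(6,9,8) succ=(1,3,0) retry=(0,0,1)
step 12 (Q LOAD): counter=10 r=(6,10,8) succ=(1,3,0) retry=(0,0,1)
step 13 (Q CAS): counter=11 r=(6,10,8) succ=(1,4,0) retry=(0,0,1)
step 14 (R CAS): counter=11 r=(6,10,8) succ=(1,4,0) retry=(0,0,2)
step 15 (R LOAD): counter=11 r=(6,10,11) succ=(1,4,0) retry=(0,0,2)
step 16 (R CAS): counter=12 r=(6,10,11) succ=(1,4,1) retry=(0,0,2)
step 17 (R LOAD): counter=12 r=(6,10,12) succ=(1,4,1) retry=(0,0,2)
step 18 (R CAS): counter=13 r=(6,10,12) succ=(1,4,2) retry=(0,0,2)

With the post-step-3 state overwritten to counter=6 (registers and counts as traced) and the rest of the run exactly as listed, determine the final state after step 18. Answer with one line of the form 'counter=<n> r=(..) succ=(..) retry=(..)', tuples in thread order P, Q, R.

state after step 3 := counter=6 r=(6,0,6) succ=(1,0,0) retry=(0,0,0)
step 4 (Q LOAD): counter=6 r=(6,6,6) succ=(1,0,0) retry=(0,0,0)
step 5 (Q CAS): counter=7 r=(6,6,6) succ=(1,1,0) retry=(0,0,0)
step 6 (R CAS): counter=7 r=(6,6,6) succ=(1,1,0) retry=(0,0,1)
step 7 (Q LOAD): counter=7 r=(6,7,6) succ=(1,1,0) retry=(0,0,1)
step 8 (R LOAD): counter=7 r=(6,7,7) succ=(1,1,0) retry=(0,0,1)
step 9 (Q CAS): counter=8 r=(6,7,7) succ=(1,2,0) retry=(0,0,1)
step 10 (Q LOAD): counter=8 r=(6,8,7) succ=(1,2,0) retry=(0,0,1)
step 11 (Q CAS): counter=9 r=(6,8,7) succ=(1,3,0) retry=(0,0,1)
step 12 (Q LOAD): counter=9 r=(6,9,7) succ=(1,3,0) retry=(0,0,1)
step 13 (Q CAS): counter=10 r=(6,9,7) succ=(1,4,0) retry=(0,0,1)
step 14 (R CAS): counter=10 r=(6,9,7) succ=(1,4,0) retry=(0,0,2)
step 15 (R LOAD): counter=10 r=(6,9,10) succ=(1,4,0) retry=(0,0,2)
step 16 (R CAS): counter=11 r=(6,9,10) succ=(1,4,1) retry=(0,0,2)
step 17 (R LOAD): counter=11 r=(6,9,11) succ=(1,4,1) retry=(0,0,2)
step 18 (R CAS): counter=12 r=(6,9,11) succ=(1,4,2) retry=(0,0,2)

counter=12 r=(6,9,11) succ=(1,4,2) retry=(0,0,2)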